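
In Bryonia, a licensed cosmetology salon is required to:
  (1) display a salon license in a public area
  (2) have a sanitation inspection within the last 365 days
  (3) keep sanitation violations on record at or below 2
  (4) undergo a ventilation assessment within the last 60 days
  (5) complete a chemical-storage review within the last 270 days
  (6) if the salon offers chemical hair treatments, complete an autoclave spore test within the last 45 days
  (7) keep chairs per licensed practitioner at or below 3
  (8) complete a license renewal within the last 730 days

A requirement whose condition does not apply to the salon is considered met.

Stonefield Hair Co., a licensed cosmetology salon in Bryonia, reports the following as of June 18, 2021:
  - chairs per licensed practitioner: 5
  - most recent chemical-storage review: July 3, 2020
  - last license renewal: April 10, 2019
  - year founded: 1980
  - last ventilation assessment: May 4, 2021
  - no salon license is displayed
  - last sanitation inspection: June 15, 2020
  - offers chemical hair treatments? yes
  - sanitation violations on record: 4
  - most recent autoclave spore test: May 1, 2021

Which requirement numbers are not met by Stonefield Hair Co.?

1, 2, 3, 5, 6, 7, 8

1. salon license absent → not met
2. sanitation inspection 368 days ago vs limit 365 → not met
3. sanitation violations on record 4 > 2 → not met
4. ventilation assessment 45 days ago vs limit 60 → met
5. chemical-storage review 350 days ago vs limit 270 → not met
6. condition 'offers chemical hair treatments' holds; autoclave spore test 48 days ago vs limit 45 → not met
7. chairs per licensed practitioner 5 > 3 → not met
8. license renewal 800 days ago vs limit 730 → not met
Not met: 1, 2, 3, 5, 6, 7, 8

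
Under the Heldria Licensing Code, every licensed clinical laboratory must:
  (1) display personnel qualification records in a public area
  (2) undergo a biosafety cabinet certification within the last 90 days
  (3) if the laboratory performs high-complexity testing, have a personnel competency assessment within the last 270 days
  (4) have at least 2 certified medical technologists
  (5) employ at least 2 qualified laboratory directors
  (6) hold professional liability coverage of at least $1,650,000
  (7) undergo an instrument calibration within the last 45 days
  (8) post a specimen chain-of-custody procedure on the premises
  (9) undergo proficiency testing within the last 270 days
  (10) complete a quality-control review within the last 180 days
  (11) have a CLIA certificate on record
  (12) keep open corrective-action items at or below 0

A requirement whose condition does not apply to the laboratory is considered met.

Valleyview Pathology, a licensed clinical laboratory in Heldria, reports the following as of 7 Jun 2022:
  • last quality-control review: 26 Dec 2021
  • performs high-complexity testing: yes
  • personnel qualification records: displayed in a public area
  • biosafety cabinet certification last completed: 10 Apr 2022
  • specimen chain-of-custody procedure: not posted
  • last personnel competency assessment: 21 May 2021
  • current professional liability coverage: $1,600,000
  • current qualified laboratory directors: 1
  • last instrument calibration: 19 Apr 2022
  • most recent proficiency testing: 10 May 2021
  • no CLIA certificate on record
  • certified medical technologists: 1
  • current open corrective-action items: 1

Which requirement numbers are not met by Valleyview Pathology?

3, 4, 5, 6, 7, 8, 9, 11, 12

1. personnel qualification records present → met
2. biosafety cabinet certification 58 days ago vs limit 90 → met
3. condition 'performs high-complexity testing' holds; personnel competency assessment 382 days ago vs limit 270 → not met
4. certified medical technologists 1 < 2 → not met
5. qualified laboratory directors 1 < 2 → not met
6. professional liability coverage $1,600,000 < $1,650,000 → not met
7. instrument calibration 49 days ago vs limit 45 → not met
8. specimen chain-of-custody procedure absent → not met
9. proficiency testing 393 days ago vs limit 270 → not met
10. quality-control review 163 days ago vs limit 180 → met
11. CLIA certificate absent → not met
12. open corrective-action items 1 > 0 → not met
Not met: 3, 4, 5, 6, 7, 8, 9, 11, 12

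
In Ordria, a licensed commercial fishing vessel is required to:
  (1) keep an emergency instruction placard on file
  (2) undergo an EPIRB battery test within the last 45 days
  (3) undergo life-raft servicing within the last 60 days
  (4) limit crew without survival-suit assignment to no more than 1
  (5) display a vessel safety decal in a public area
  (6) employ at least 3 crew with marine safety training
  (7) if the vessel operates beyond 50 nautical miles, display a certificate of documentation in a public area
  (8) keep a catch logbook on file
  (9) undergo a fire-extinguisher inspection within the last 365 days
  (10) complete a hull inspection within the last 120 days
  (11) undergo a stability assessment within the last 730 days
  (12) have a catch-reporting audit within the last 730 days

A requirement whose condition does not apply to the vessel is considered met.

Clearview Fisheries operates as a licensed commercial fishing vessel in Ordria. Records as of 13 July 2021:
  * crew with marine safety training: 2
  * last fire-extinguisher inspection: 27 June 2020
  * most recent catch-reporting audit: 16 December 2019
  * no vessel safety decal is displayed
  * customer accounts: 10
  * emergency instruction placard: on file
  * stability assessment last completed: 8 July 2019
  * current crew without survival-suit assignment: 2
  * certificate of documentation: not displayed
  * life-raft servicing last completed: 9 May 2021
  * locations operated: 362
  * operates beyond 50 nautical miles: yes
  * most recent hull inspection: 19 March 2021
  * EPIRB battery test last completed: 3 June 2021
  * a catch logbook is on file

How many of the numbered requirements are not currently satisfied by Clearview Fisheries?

1. emergency instruction placard present → met
2. EPIRB battery test 40 days ago vs limit 45 → met
3. life-raft servicing 65 days ago vs limit 60 → not met
4. crew without survival-suit assignment 2 > 1 → not met
5. vessel safety decal absent → not met
6. crew with marine safety training 2 < 3 → not met
7. condition 'operates beyond 50 nautical miles' holds; certificate of documentation absent → not met
8. catch logbook present → met
9. fire-extinguisher inspection 381 days ago vs limit 365 → not met
10. hull inspection 116 days ago vs limit 120 → met
11. stability assessment 736 days ago vs limit 730 → not met
12. catch-reporting audit 575 days ago vs limit 730 → met
Not met: 7 of 12

7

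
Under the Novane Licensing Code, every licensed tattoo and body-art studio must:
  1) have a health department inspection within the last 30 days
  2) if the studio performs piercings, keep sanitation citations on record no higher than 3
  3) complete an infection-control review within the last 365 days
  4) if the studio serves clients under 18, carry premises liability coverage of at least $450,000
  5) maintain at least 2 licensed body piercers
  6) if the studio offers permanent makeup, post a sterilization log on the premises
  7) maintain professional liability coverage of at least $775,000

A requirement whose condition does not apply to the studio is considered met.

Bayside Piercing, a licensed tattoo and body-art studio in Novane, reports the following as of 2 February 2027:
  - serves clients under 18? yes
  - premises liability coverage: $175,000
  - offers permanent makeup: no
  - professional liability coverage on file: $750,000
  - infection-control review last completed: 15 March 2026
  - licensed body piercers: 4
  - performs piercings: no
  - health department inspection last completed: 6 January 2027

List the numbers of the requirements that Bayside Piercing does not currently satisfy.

4, 7

1. health department inspection 27 days ago vs limit 30 → met
2. condition 'performs piercings' does not hold → requirement n/a → met
3. infection-control review 324 days ago vs limit 365 → met
4. condition 'serves clients under 18' holds; premises liability coverage $175,000 < $450,000 → not met
5. licensed body piercers 4 ≥ 2 → met
6. condition 'offers permanent makeup' does not hold → requirement n/a → met
7. professional liability coverage $750,000 < $775,000 → not met
Not met: 4, 7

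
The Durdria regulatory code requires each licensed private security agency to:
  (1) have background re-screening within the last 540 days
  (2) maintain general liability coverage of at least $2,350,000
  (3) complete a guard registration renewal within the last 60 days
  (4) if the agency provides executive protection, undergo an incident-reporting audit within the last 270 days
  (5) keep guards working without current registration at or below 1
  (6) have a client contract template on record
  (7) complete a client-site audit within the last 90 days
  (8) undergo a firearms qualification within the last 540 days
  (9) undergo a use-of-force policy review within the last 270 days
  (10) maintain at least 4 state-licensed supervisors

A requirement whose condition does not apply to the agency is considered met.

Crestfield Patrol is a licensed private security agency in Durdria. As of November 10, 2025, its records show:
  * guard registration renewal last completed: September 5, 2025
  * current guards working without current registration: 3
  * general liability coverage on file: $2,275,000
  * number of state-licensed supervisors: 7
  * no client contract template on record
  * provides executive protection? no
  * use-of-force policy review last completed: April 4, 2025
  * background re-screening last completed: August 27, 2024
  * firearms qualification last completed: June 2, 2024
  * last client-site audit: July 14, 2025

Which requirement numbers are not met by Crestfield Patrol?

1. background re-screening 440 days ago vs limit 540 → met
2. general liability coverage $2,275,000 < $2,350,000 → not met
3. guard registration renewal 66 days ago vs limit 60 → not met
4. condition 'provides executive protection' does not hold → requirement n/a → met
5. guards working without current registration 3 > 1 → not met
6. client contract template absent → not met
7. client-site audit 119 days ago vs limit 90 → not met
8. firearms qualification 526 days ago vs limit 540 → met
9. use-of-force policy review 220 days ago vs limit 270 → met
10. state-licensed supervisors 7 ≥ 4 → met
Not met: 2, 3, 5, 6, 7

2, 3, 5, 6, 7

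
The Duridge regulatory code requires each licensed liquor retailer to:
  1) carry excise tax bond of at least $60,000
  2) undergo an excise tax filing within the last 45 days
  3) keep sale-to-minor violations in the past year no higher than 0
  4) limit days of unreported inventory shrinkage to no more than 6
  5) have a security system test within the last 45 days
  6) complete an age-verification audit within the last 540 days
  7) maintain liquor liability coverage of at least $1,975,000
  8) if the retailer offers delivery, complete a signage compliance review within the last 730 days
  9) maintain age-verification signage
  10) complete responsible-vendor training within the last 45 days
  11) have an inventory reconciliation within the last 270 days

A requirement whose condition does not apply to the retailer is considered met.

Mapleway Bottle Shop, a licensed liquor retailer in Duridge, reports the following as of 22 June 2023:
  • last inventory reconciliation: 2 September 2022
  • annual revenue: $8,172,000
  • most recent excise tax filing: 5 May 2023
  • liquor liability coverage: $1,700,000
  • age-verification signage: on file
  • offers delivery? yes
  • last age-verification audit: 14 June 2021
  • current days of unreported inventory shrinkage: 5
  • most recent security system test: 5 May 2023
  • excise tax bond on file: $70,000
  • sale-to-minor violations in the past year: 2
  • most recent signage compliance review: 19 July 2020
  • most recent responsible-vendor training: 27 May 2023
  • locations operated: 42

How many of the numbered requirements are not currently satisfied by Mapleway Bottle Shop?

1. excise tax bond $70,000 ≥ $60,000 → met
2. excise tax filing 48 days ago vs limit 45 → not met
3. sale-to-minor violations in the past year 2 > 0 → not met
4. days of unreported inventory shrinkage 5 ≤ 6 → met
5. security system test 48 days ago vs limit 45 → not met
6. age-verification audit 738 days ago vs limit 540 → not met
7. liquor liability coverage $1,700,000 < $1,975,000 → not met
8. condition 'offers delivery' holds; signage compliance review 1068 days ago vs limit 730 → not met
9. age-verification signage present → met
10. responsible-vendor training 26 days ago vs limit 45 → met
11. inventory reconciliation 293 days ago vs limit 270 → not met
Not met: 7 of 11

7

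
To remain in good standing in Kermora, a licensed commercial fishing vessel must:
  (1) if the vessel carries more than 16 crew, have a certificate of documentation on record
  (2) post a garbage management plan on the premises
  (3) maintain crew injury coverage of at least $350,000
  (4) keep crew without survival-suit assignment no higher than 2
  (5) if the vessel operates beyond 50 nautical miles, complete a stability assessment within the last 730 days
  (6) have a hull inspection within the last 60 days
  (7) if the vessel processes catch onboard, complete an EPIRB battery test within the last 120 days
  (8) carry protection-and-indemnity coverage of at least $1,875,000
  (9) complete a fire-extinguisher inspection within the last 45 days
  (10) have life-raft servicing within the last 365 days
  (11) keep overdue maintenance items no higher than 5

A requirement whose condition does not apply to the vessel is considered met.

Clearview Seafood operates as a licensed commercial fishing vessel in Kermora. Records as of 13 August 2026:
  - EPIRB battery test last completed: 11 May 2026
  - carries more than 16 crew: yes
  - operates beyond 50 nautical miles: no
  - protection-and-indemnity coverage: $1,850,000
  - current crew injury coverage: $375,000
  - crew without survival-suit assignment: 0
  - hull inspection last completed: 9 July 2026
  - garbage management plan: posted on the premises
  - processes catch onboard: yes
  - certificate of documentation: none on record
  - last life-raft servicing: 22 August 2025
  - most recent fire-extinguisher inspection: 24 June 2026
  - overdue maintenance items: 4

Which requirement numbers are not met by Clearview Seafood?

1. condition 'carries more than 16 crew' holds; certificate of documentation absent → not met
2. garbage management plan present → met
3. crew injury coverage $375,000 ≥ $350,000 → met
4. crew without survival-suit assignment 0 ≤ 2 → met
5. condition 'operates beyond 50 nautical miles' does not hold → requirement n/a → met
6. hull inspection 35 days ago vs limit 60 → met
7. condition 'processes catch onboard' holds; EPIRB battery test 94 days ago vs limit 120 → met
8. protection-and-indemnity coverage $1,850,000 < $1,875,000 → not met
9. fire-extinguisher inspection 50 days ago vs limit 45 → not met
10. life-raft servicing 356 days ago vs limit 365 → met
11. overdue maintenance items 4 ≤ 5 → met
Not met: 1, 8, 9

1, 8, 9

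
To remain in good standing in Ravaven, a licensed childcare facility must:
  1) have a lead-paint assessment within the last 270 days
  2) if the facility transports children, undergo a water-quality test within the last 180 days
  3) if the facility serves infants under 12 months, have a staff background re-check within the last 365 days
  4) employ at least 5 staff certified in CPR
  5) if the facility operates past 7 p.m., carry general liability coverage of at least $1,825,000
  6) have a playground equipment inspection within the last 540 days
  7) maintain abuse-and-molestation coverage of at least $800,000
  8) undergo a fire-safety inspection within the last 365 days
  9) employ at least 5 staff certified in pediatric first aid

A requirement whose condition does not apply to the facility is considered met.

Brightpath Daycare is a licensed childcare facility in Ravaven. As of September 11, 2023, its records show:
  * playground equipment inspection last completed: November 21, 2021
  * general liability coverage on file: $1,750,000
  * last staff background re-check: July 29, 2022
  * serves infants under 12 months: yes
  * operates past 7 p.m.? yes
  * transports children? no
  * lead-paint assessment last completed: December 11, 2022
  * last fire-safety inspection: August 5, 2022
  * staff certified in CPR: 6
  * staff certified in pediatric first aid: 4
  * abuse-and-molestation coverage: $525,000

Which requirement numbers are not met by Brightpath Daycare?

1, 3, 5, 6, 7, 8, 9

1. lead-paint assessment 274 days ago vs limit 270 → not met
2. condition 'transports children' does not hold → requirement n/a → met
3. condition 'serves infants under 12 months' holds; staff background re-check 409 days ago vs limit 365 → not met
4. staff certified in CPR 6 ≥ 5 → met
5. condition 'operates past 7 p.m.' holds; general liability coverage $1,750,000 < $1,825,000 → not met
6. playground equipment inspection 659 days ago vs limit 540 → not met
7. abuse-and-molestation coverage $525,000 < $800,000 → not met
8. fire-safety inspection 402 days ago vs limit 365 → not met
9. staff certified in pediatric first aid 4 < 5 → not met
Not met: 1, 3, 5, 6, 7, 8, 9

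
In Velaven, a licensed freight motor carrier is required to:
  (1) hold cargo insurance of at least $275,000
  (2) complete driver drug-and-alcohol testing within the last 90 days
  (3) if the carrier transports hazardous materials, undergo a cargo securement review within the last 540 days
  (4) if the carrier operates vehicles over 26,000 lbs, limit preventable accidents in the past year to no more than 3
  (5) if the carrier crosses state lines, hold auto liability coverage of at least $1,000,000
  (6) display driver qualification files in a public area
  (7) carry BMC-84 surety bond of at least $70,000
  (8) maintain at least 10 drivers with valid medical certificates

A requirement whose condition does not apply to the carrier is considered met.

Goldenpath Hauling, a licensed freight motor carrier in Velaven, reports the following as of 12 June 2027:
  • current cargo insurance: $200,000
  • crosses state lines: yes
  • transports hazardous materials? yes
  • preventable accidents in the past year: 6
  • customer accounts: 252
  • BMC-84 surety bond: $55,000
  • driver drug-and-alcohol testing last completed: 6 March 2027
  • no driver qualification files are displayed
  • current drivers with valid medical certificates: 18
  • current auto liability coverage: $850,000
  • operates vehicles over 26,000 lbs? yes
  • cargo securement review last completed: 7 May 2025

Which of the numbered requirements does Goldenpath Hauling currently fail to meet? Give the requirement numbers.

1, 2, 3, 4, 5, 6, 7

1. cargo insurance $200,000 < $275,000 → not met
2. driver drug-and-alcohol testing 98 days ago vs limit 90 → not met
3. condition 'transports hazardous materials' holds; cargo securement review 766 days ago vs limit 540 → not met
4. condition 'operates vehicles over 26,000 lbs' holds; preventable accidents in the past year 6 > 3 → not met
5. condition 'crosses state lines' holds; auto liability coverage $850,000 < $1,000,000 → not met
6. driver qualification files absent → not met
7. BMC-84 surety bond $55,000 < $70,000 → not met
8. drivers with valid medical certificates 18 ≥ 10 → met
Not met: 1, 2, 3, 4, 5, 6, 7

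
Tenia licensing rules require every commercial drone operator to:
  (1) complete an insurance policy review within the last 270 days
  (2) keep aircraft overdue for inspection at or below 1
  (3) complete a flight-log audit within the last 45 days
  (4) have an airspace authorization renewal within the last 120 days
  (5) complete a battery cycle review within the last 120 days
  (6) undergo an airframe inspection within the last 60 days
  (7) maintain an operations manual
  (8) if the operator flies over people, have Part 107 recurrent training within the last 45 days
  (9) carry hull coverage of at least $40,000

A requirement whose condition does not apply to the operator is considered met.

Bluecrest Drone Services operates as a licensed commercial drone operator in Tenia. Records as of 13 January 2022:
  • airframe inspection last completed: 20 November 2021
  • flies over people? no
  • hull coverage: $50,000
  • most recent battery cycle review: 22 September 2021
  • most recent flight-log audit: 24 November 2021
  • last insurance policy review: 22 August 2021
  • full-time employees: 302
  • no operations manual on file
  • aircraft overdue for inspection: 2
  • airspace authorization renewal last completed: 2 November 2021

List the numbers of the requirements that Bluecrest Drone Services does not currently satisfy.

2, 3, 7

1. insurance policy review 144 days ago vs limit 270 → met
2. aircraft overdue for inspection 2 > 1 → not met
3. flight-log audit 50 days ago vs limit 45 → not met
4. airspace authorization renewal 72 days ago vs limit 120 → met
5. battery cycle review 113 days ago vs limit 120 → met
6. airframe inspection 54 days ago vs limit 60 → met
7. operations manual absent → not met
8. condition 'flies over people' does not hold → requirement n/a → met
9. hull coverage $50,000 ≥ $40,000 → met
Not met: 2, 3, 7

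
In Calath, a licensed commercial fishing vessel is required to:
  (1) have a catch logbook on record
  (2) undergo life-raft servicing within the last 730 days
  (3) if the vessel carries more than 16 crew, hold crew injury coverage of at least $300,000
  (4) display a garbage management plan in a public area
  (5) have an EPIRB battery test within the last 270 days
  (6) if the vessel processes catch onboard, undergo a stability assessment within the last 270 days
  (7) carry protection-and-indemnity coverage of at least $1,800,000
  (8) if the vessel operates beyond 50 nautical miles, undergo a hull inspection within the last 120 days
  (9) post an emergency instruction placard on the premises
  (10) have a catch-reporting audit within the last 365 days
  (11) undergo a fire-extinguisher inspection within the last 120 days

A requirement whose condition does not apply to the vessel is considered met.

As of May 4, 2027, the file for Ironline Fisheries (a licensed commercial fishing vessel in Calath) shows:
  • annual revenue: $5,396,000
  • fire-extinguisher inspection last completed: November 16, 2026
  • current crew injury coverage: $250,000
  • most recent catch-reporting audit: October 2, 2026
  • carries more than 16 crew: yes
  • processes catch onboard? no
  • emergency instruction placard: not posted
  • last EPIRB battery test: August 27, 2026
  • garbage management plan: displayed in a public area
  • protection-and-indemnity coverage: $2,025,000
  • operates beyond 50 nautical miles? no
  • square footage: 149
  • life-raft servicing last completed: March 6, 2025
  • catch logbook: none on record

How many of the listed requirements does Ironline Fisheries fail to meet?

1. catch logbook absent → not met
2. life-raft servicing 789 days ago vs limit 730 → not met
3. condition 'carries more than 16 crew' holds; crew injury coverage $250,000 < $300,000 → not met
4. garbage management plan present → met
5. EPIRB battery test 250 days ago vs limit 270 → met
6. condition 'processes catch onboard' does not hold → requirement n/a → met
7. protection-and-indemnity coverage $2,025,000 ≥ $1,800,000 → met
8. condition 'operates beyond 50 nautical miles' does not hold → requirement n/a → met
9. emergency instruction placard absent → not met
10. catch-reporting audit 214 days ago vs limit 365 → met
11. fire-extinguisher inspection 169 days ago vs limit 120 → not met
Not met: 5 of 11

5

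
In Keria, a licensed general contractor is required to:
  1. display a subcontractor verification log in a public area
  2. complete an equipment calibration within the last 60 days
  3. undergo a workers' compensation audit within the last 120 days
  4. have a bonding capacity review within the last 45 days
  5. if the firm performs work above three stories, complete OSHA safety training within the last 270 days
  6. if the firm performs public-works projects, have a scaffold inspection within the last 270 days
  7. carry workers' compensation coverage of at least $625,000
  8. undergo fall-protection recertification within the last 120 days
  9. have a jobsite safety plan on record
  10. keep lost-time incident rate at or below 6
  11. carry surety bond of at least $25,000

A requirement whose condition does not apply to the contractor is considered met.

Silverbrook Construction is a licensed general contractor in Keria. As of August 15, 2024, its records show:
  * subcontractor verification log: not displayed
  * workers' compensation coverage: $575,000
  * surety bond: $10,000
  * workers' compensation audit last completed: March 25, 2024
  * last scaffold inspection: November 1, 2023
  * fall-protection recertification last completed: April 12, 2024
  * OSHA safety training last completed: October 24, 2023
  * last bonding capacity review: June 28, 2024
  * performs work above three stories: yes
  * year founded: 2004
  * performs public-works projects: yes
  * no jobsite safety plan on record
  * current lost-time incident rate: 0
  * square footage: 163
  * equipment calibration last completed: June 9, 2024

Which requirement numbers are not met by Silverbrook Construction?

1. subcontractor verification log absent → not met
2. equipment calibration 67 days ago vs limit 60 → not met
3. workers' compensation audit 143 days ago vs limit 120 → not met
4. bonding capacity review 48 days ago vs limit 45 → not met
5. condition 'performs work above three stories' holds; OSHA safety training 296 days ago vs limit 270 → not met
6. condition 'performs public-works projects' holds; scaffold inspection 288 days ago vs limit 270 → not met
7. workers' compensation coverage $575,000 < $625,000 → not met
8. fall-protection recertification 125 days ago vs limit 120 → not met
9. jobsite safety plan absent → not met
10. lost-time incident rate 0 ≤ 6 → met
11. surety bond $10,000 < $25,000 → not met
Not met: 1, 2, 3, 4, 5, 6, 7, 8, 9, 11

1, 2, 3, 4, 5, 6, 7, 8, 9, 11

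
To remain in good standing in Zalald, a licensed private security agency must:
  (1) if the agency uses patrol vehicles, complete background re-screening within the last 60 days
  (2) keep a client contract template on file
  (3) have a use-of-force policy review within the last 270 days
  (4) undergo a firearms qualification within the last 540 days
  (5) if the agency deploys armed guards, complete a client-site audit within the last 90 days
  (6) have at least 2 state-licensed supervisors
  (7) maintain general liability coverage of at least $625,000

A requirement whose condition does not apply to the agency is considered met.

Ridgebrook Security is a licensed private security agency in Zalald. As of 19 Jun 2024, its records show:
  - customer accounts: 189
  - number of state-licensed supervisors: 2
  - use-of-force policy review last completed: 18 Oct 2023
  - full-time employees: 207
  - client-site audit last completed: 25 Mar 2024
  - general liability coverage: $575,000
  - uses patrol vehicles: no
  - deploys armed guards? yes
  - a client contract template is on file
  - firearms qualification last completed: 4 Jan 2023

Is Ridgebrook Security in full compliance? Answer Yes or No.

1. condition 'uses patrol vehicles' does not hold → requirement n/a → met
2. client contract template present → met
3. use-of-force policy review 245 days ago vs limit 270 → met
4. firearms qualification 532 days ago vs limit 540 → met
5. condition 'deploys armed guards' holds; client-site audit 86 days ago vs limit 90 → met
6. state-licensed supervisors 2 ≥ 2 → met
7. general liability coverage $575,000 < $625,000 → not met
Not met: 7

No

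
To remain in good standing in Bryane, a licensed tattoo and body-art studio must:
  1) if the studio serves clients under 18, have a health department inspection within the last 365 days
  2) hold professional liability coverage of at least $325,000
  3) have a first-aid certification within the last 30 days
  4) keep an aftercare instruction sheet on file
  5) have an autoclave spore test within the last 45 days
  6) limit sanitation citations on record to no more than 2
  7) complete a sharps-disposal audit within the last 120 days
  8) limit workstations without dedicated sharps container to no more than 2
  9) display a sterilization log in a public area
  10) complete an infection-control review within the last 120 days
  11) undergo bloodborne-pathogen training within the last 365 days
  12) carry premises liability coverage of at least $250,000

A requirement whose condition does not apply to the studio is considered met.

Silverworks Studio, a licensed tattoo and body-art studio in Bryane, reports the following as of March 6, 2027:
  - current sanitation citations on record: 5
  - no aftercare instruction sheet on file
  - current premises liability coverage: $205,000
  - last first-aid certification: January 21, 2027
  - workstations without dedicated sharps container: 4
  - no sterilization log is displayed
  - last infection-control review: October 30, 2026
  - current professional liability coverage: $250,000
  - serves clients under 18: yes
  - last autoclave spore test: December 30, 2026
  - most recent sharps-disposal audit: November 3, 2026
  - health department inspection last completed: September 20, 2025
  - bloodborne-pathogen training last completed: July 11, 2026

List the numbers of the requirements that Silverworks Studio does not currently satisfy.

1, 2, 3, 4, 5, 6, 7, 8, 9, 10, 12

1. condition 'serves clients under 18' holds; health department inspection 532 days ago vs limit 365 → not met
2. professional liability coverage $250,000 < $325,000 → not met
3. first-aid certification 44 days ago vs limit 30 → not met
4. aftercare instruction sheet absent → not met
5. autoclave spore test 66 days ago vs limit 45 → not met
6. sanitation citations on record 5 > 2 → not met
7. sharps-disposal audit 123 days ago vs limit 120 → not met
8. workstations without dedicated sharps container 4 > 2 → not met
9. sterilization log absent → not met
10. infection-control review 127 days ago vs limit 120 → not met
11. bloodborne-pathogen training 238 days ago vs limit 365 → met
12. premises liability coverage $205,000 < $250,000 → not met
Not met: 1, 2, 3, 4, 5, 6, 7, 8, 9, 10, 12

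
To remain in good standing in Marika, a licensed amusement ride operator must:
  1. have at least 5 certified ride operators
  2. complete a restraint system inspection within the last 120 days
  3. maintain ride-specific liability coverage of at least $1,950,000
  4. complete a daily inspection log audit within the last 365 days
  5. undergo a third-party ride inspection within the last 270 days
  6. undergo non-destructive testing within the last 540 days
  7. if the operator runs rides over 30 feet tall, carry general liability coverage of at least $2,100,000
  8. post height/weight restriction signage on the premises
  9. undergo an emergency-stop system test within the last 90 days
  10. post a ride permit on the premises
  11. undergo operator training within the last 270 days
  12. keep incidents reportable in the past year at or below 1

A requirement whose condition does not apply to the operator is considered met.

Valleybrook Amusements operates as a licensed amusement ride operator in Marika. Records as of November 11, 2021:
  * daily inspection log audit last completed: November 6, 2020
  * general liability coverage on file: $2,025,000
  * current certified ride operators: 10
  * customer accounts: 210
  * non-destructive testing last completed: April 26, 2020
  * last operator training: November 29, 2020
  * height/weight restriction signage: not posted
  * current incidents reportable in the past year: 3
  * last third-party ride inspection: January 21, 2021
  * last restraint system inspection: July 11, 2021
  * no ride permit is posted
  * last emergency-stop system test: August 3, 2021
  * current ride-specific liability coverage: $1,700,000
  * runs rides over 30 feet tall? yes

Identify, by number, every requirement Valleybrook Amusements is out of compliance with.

1. certified ride operators 10 ≥ 5 → met
2. restraint system inspection 123 days ago vs limit 120 → not met
3. ride-specific liability coverage $1,700,000 < $1,950,000 → not met
4. daily inspection log audit 370 days ago vs limit 365 → not met
5. third-party ride inspection 294 days ago vs limit 270 → not met
6. non-destructive testing 564 days ago vs limit 540 → not met
7. condition 'runs rides over 30 feet tall' holds; general liability coverage $2,025,000 < $2,100,000 → not met
8. height/weight restriction signage absent → not met
9. emergency-stop system test 100 days ago vs limit 90 → not met
10. ride permit absent → not met
11. operator training 347 days ago vs limit 270 → not met
12. incidents reportable in the past year 3 > 1 → not met
Not met: 2, 3, 4, 5, 6, 7, 8, 9, 10, 11, 12

2, 3, 4, 5, 6, 7, 8, 9, 10, 11, 12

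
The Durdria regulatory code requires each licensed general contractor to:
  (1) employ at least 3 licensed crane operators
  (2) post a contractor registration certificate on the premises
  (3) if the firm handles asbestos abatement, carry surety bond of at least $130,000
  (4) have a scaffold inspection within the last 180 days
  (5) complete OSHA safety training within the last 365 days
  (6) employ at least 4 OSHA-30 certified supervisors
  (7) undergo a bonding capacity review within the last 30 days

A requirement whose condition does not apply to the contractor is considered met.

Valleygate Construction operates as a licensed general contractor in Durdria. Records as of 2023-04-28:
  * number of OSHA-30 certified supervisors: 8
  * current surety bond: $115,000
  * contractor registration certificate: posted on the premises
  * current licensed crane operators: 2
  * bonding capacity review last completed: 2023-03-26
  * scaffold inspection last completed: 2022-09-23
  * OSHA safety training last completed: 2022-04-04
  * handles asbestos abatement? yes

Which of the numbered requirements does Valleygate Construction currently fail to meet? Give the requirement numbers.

1, 3, 4, 5, 7

1. licensed crane operators 2 < 3 → not met
2. contractor registration certificate present → met
3. condition 'handles asbestos abatement' holds; surety bond $115,000 < $130,000 → not met
4. scaffold inspection 217 days ago vs limit 180 → not met
5. OSHA safety training 389 days ago vs limit 365 → not met
6. OSHA-30 certified supervisors 8 ≥ 4 → met
7. bonding capacity review 33 days ago vs limit 30 → not met
Not met: 1, 3, 4, 5, 7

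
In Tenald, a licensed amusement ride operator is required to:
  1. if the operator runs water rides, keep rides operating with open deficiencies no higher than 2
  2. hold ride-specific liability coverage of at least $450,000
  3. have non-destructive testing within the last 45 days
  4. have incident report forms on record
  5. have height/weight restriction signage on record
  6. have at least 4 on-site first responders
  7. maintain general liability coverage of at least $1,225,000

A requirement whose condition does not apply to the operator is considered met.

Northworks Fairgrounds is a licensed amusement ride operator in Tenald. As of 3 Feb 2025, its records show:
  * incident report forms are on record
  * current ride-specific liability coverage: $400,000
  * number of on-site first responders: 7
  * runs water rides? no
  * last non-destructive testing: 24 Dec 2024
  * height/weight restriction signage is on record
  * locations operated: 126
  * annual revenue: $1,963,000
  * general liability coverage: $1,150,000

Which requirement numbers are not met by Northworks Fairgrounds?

2, 7

1. condition 'runs water rides' does not hold → requirement n/a → met
2. ride-specific liability coverage $400,000 < $450,000 → not met
3. non-destructive testing 41 days ago vs limit 45 → met
4. incident report forms present → met
5. height/weight restriction signage present → met
6. on-site first responders 7 ≥ 4 → met
7. general liability coverage $1,150,000 < $1,225,000 → not met
Not met: 2, 7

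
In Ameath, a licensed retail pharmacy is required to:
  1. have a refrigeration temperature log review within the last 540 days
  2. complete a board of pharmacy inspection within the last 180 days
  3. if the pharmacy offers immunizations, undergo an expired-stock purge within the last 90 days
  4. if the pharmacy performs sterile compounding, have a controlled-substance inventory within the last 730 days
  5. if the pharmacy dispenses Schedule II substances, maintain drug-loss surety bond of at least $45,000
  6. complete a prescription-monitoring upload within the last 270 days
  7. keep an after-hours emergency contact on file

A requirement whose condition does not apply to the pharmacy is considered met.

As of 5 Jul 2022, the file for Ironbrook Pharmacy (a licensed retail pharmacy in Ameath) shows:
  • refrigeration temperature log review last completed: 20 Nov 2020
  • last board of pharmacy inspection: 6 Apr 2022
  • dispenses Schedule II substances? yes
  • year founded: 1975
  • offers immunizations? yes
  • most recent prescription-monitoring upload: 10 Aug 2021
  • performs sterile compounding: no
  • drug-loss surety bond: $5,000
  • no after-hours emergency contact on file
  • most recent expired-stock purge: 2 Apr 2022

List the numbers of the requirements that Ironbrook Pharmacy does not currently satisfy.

1, 3, 5, 6, 7

1. refrigeration temperature log review 592 days ago vs limit 540 → not met
2. board of pharmacy inspection 90 days ago vs limit 180 → met
3. condition 'offers immunizations' holds; expired-stock purge 94 days ago vs limit 90 → not met
4. condition 'performs sterile compounding' does not hold → requirement n/a → met
5. condition 'dispenses Schedule II substances' holds; drug-loss surety bond $5,000 < $45,000 → not met
6. prescription-monitoring upload 329 days ago vs limit 270 → not met
7. after-hours emergency contact absent → not met
Not met: 1, 3, 5, 6, 7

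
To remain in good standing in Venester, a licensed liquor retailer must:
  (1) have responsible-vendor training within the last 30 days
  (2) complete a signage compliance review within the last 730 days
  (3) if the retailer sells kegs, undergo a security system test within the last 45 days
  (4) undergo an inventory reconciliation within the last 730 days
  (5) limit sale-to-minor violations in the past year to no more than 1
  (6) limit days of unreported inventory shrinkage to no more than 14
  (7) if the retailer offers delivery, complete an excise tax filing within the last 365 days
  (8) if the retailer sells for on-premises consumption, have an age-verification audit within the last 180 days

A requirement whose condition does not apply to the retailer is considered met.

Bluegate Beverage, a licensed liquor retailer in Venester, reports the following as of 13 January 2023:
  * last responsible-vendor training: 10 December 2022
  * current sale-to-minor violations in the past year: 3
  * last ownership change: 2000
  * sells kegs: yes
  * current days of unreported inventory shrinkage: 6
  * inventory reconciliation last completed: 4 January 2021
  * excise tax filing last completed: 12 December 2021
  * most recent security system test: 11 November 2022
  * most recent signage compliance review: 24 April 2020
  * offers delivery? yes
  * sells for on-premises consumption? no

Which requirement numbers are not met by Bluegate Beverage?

1. responsible-vendor training 34 days ago vs limit 30 → not met
2. signage compliance review 994 days ago vs limit 730 → not met
3. condition 'sells kegs' holds; security system test 63 days ago vs limit 45 → not met
4. inventory reconciliation 739 days ago vs limit 730 → not met
5. sale-to-minor violations in the past year 3 > 1 → not met
6. days of unreported inventory shrinkage 6 ≤ 14 → met
7. condition 'offers delivery' holds; excise tax filing 397 days ago vs limit 365 → not met
8. condition 'sells for on-premises consumption' does not hold → requirement n/a → met
Not met: 1, 2, 3, 4, 5, 7

1, 2, 3, 4, 5, 7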